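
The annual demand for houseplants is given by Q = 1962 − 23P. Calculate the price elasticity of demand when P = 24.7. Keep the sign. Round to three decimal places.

At P = 24.7, Q = 1393.900.
dQ/dP = −23.
ε = (dQ/dP)(P/Q) = (-23)(24.7/1393.900).

-0.408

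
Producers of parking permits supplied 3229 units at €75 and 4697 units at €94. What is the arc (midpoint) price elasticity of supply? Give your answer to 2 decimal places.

ΔQ = 4697 − 3229 = 1468; ΔP = 94 − 75 = 19.
Midpoints: P̄ = 84.50, Q̄ = 3963.0.
ε_s = (ΔQ/ΔP)(P̄/Q̄) = (1468/19)(84.50/3963.0).

1.65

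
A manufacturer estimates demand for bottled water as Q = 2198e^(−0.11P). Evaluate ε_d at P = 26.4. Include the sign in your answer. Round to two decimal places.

-2.90

At P = 26.4, Q = 120.458.
dQ/dP = −0.11·2198e^(−0.11P) = −0.11Q = -13.250.
ε = (dQ/dP)(P/Q) = (-13.250)(26.4/120.458).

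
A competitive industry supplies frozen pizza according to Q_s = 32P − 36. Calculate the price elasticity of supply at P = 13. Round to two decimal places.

At P = 13, Q_s = 380.
dQ_s/dP = 32.
ε_s = (dQ_s/dP)(P/Q_s) = (32)(13/380).

1.09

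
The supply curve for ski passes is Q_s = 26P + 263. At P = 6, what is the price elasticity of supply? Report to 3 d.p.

0.372

At P = 6, Q_s = 419.
dQ_s/dP = 26.
ε_s = (dQ_s/dP)(P/Q_s) = (26)(6/419).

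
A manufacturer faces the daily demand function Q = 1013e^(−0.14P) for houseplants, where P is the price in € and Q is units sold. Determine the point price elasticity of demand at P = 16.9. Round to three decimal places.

-2.366

At P = 16.9, Q = 95.076.
dQ/dP = −0.14·1013e^(−0.14P) = −0.14Q = -13.311.
ε = (dQ/dP)(P/Q) = (-13.311)(16.9/95.076).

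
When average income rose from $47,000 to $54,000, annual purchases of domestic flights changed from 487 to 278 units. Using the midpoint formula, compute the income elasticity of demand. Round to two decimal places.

ΔQ = -209, ΔI = 7000. Midpoints: Ī = 50,500, Q̄ = 382.5.
ε_I = (ΔQ/ΔI)(Ī/Q̄) = (-209/7000)(50500/382.5).

-3.94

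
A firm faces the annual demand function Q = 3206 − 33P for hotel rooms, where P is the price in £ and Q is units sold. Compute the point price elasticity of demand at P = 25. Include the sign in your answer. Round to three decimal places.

At P = 25, Q = 2381.
dQ/dP = −33.
ε = (dQ/dP)(P/Q) = (-33)(25/2381).
|ε| < 1, so demand is inelastic at this price.

-0.346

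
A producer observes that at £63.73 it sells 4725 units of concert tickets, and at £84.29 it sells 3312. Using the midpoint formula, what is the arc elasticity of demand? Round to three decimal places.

ΔQ = 3312 − 4725 = -1413; ΔP = 84.29 − 63.73 = 20.56.
Midpoints: P̄ = 74.01, Q̄ = 4018.5.
ε = (ΔQ/ΔP)(P̄/Q̄) = (-1413/20.56)(74.01/4018.5).

-1.266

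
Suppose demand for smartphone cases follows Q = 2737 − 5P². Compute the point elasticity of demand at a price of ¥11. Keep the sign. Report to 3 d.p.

At P = 11, Q = 2132.
dQ/dP = −10P = -110.
ε = (dQ/dP)(P/Q) = (-110)(11/2132).
|ε| < 1, so demand is inelastic at this price.

-0.568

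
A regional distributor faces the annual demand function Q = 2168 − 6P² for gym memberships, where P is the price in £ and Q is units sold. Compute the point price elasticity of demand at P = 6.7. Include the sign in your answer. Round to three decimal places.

-0.284

At P = 6.7, Q = 1898.660.
dQ/dP = −12P = -80.400.
ε = (dQ/dP)(P/Q) = (-80.400)(6.7/1898.660).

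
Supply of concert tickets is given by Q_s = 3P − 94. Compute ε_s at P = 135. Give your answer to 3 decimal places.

At P = 135, Q_s = 311.
dQ_s/dP = 3.
ε_s = (dQ_s/dP)(P/Q_s) = (3)(135/311).

1.302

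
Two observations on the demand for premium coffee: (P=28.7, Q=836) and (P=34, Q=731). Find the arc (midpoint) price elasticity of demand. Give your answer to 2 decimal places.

-0.79

ΔQ = 731 − 836 = -105; ΔP = 34 − 28.7 = 5.3.
Midpoints: P̄ = 31.35, Q̄ = 783.5.
ε = (ΔQ/ΔP)(P̄/Q̄) = (-105/5.3)(31.35/783.5).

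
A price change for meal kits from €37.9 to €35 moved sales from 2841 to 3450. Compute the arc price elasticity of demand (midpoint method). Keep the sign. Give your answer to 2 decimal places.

-2.43

ΔQ = 3450 − 2841 = 609; ΔP = 35 − 37.9 = -2.9.
Midpoints: P̄ = 36.45, Q̄ = 3145.5.
ε = (ΔQ/ΔP)(P̄/Q̄) = (609/-2.9)(36.45/3145.5).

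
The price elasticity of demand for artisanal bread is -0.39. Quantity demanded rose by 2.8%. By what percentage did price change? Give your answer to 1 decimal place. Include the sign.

-7.2%

%ΔP ≈ %ΔQ / ε = (2.8%)/(-0.39) = -7.18%.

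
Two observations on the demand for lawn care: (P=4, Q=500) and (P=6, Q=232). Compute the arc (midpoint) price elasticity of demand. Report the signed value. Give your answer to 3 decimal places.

ΔQ = 232 − 500 = -268; ΔP = 6 − 4 = 2.
Midpoints: P̄ = 5.00, Q̄ = 366.0.
ε = (ΔQ/ΔP)(P̄/Q̄) = (-268/2)(5.00/366.0).

-1.831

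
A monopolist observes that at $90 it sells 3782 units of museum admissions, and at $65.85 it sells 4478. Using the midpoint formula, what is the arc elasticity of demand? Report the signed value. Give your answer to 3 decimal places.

ΔQ = 4478 − 3782 = 696; ΔP = 65.85 − 90 = -24.15.
Midpoints: P̄ = 77.92, Q̄ = 4130.0.
ε = (ΔQ/ΔP)(P̄/Q̄) = (696/-24.15)(77.92/4130.0).

-0.544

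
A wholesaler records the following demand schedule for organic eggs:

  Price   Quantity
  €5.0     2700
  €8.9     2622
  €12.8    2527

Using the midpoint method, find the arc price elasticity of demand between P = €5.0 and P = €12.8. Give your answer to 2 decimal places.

-0.08

At P = 5.0, Q = 2700; at P = 12.8, Q = 2527.
ΔQ = -173, ΔP = 7.8. Midpoints: P̄ = 8.90, Q̄ = 2613.5.
ε = (ΔQ/ΔP)(P̄/Q̄) = (-173/7.8)(8.90/2613.5).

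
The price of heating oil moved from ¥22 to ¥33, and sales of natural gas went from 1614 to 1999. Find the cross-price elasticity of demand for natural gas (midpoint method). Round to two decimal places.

ΔQ_x = 1999 − 1614 = 385; ΔP_y = 33 − 22 = 11.
Midpoints: P̄_y = 27.50, Q̄_x = 1806.5.
ε_xy = (ΔQ_x/ΔP_y)(P̄_y/Q̄_x) = (385/11)(27.50/1806.5).
ε_xy > 0, so the goods are substitutes.

0.53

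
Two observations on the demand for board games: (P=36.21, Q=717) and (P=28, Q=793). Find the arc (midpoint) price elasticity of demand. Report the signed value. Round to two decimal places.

-0.39

ΔQ = 793 − 717 = 76; ΔP = 28 − 36.21 = -8.21.
Midpoints: P̄ = 32.11, Q̄ = 755.0.
ε = (ΔQ/ΔP)(P̄/Q̄) = (76/-8.21)(32.11/755.0).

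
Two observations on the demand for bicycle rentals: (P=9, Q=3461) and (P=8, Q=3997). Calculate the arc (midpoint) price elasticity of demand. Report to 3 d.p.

ΔQ = 3997 − 3461 = 536; ΔP = 8 − 9 = -1.
Midpoints: P̄ = 8.50, Q̄ = 3729.0.
ε = (ΔQ/ΔP)(P̄/Q̄) = (536/-1)(8.50/3729.0).

-1.222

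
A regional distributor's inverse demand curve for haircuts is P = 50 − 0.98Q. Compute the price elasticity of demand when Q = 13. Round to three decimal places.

At Q = 13, P = 50 − 0.98(13) = 37.26.
dP/dQ = −0.98, so dQ/dP = 1/(−0.98) = -1.020.
ε = (dQ/dP)(P/Q) = (-1.020)(37.26/13).

-2.925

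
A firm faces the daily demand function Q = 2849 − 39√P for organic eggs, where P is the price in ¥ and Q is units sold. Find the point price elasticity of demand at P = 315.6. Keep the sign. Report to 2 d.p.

-0.16

At P = 315.6, Q = 2156.160.
dQ/dP = −39/(2√P) = -1.098.
ε = (dQ/dP)(P/Q) = (-1.098)(315.6/2156.160).
|ε| < 1, so demand is inelastic at this price.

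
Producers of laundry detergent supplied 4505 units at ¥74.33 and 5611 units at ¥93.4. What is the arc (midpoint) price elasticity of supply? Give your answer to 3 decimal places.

ΔQ = 5611 − 4505 = 1106; ΔP = 93.4 − 74.33 = 19.07.
Midpoints: P̄ = 83.87, Q̄ = 5058.0.
ε_s = (ΔQ/ΔP)(P̄/Q̄) = (1106/19.07)(83.87/5058.0).

0.962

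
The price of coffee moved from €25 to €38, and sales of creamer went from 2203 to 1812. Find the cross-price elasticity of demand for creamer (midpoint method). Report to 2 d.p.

ΔQ_x = 1812 − 2203 = -391; ΔP_y = 38 − 25 = 13.
Midpoints: P̄_y = 31.50, Q̄_x = 2007.5.
ε_xy = (ΔQ_x/ΔP_y)(P̄_y/Q̄_x) = (-391/13)(31.50/2007.5).

-0.47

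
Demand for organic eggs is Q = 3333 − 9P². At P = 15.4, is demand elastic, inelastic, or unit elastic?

elastic

Q = 1198.560, dQ/dP = -277.200.
ε = (dQ/dP)(P/Q) ≈ -3.562.
|ε| = 3.56 > 1.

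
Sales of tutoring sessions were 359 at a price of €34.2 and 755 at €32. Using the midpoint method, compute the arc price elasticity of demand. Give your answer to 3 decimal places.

-10.697

ΔQ = 755 − 359 = 396; ΔP = 32 − 34.2 = -2.2.
Midpoints: P̄ = 33.10, Q̄ = 557.0.
ε = (ΔQ/ΔP)(P̄/Q̄) = (396/-2.2)(33.10/557.0).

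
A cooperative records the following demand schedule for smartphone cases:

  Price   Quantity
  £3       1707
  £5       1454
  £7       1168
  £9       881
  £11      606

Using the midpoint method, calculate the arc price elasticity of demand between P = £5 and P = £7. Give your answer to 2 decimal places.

-0.65

At P = 5, Q = 1454; at P = 7, Q = 1168.
ΔQ = -286, ΔP = 2. Midpoints: P̄ = 6.00, Q̄ = 1311.0.
ε = (ΔQ/ΔP)(P̄/Q̄) = (-286/2)(6.00/1311.0).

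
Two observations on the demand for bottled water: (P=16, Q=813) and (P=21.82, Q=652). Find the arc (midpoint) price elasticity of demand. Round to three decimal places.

-0.714

ΔQ = 652 − 813 = -161; ΔP = 21.82 − 16 = 5.82.
Midpoints: P̄ = 18.91, Q̄ = 732.5.
ε = (ΔQ/ΔP)(P̄/Q̄) = (-161/5.82)(18.91/732.5).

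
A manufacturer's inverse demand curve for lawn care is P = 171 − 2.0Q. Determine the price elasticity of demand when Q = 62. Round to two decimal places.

At Q = 62, P = 171 − 2.0(62) = 47.00.
dP/dQ = −2.0, so dQ/dP = 1/(−2.0) = -0.500.
ε = (dQ/dP)(P/Q) = (-0.500)(47.00/62).

-0.38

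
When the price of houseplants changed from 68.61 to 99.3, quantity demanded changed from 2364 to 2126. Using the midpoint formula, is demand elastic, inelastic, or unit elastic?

inelastic

Arc ε ≈ -0.290.
|ε| = 0.29 < 1.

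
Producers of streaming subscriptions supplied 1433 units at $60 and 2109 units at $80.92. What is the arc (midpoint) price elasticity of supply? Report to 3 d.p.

ΔQ = 2109 − 1433 = 676; ΔP = 80.92 − 60 = 20.92.
Midpoints: P̄ = 70.46, Q̄ = 1771.0.
ε_s = (ΔQ/ΔP)(P̄/Q̄) = (676/20.92)(70.46/1771.0).

1.286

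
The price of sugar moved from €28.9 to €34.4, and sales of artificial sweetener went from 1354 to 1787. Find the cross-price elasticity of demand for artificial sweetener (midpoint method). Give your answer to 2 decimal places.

1.59

ΔQ_x = 1787 − 1354 = 433; ΔP_y = 34.4 − 28.9 = 5.5.
Midpoints: P̄_y = 31.65, Q̄_x = 1570.5.
ε_xy = (ΔQ_x/ΔP_y)(P̄_y/Q̄_x) = (433/5.5)(31.65/1570.5).
ε_xy > 0, so the goods are substitutes.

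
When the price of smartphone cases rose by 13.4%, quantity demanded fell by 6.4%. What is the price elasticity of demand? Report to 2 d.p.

-0.48

ε = %ΔQ / %ΔP = (-6.4)/(13.4) = -0.478.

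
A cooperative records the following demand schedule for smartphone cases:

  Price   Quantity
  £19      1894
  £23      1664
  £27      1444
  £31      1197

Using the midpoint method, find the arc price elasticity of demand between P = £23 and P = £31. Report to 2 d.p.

-1.10

At P = 23, Q = 1664; at P = 31, Q = 1197.
ΔQ = -467, ΔP = 8. Midpoints: P̄ = 27.00, Q̄ = 1430.5.
ε = (ΔQ/ΔP)(P̄/Q̄) = (-467/8)(27.00/1430.5).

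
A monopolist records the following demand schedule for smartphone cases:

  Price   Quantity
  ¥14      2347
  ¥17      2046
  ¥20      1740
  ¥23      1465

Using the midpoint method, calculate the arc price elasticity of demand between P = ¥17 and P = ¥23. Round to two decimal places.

-1.10

At P = 17, Q = 2046; at P = 23, Q = 1465.
ΔQ = -581, ΔP = 6. Midpoints: P̄ = 20.00, Q̄ = 1755.5.
ε = (ΔQ/ΔP)(P̄/Q̄) = (-581/6)(20.00/1755.5).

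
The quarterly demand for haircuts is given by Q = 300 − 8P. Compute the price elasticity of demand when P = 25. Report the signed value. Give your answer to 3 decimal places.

-2.000

At P = 25, Q = 100.
dQ/dP = −8.
ε = (dQ/dP)(P/Q) = (-8)(25/100).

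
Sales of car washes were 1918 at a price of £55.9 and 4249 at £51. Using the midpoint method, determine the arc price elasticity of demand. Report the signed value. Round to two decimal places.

ΔQ = 4249 − 1918 = 2331; ΔP = 51 − 55.9 = -4.9.
Midpoints: P̄ = 53.45, Q̄ = 3083.5.
ε = (ΔQ/ΔP)(P̄/Q̄) = (2331/-4.9)(53.45/3083.5).

-8.25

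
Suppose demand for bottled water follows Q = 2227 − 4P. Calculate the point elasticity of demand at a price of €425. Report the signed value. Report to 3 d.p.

At P = 425, Q = 527.
dQ/dP = −4.
ε = (dQ/dP)(P/Q) = (-4)(425/527).
|ε| > 1, so demand is elastic at this price.

-3.226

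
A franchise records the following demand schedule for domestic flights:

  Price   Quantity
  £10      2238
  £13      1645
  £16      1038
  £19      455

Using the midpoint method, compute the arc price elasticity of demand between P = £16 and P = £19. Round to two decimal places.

-4.56

At P = 16, Q = 1038; at P = 19, Q = 455.
ΔQ = -583, ΔP = 3. Midpoints: P̄ = 17.50, Q̄ = 746.5.
ε = (ΔQ/ΔP)(P̄/Q̄) = (-583/3)(17.50/746.5).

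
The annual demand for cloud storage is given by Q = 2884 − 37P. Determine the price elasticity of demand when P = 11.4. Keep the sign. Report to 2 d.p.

-0.17

At P = 11.4, Q = 2462.200.
dQ/dP = −37.
ε = (dQ/dP)(P/Q) = (-37)(11.4/2462.200).
|ε| < 1, so demand is inelastic at this price.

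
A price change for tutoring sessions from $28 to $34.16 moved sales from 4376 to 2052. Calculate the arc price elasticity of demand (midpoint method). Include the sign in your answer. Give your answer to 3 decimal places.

ΔQ = 2052 − 4376 = -2324; ΔP = 34.16 − 28 = 6.16.
Midpoints: P̄ = 31.08, Q̄ = 3214.0.
ε = (ΔQ/ΔP)(P̄/Q̄) = (-2324/6.16)(31.08/3214.0).

-3.648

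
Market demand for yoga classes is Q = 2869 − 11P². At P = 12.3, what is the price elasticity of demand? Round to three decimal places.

At P = 12.3, Q = 1204.810.
dQ/dP = −22P = -270.600.
ε = (dQ/dP)(P/Q) = (-270.600)(12.3/1204.810).

-2.763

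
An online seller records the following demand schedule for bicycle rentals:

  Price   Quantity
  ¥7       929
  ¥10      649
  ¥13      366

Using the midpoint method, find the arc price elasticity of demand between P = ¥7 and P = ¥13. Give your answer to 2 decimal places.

-1.45

At P = 7, Q = 929; at P = 13, Q = 366.
ΔQ = -563, ΔP = 6. Midpoints: P̄ = 10.00, Q̄ = 647.5.
ε = (ΔQ/ΔP)(P̄/Q̄) = (-563/6)(10.00/647.5).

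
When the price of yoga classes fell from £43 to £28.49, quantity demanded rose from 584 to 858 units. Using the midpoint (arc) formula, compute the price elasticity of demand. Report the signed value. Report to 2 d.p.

ΔQ = 858 − 584 = 274; ΔP = 28.49 − 43 = -14.51.
Midpoints: P̄ = 35.74, Q̄ = 721.0.
ε = (ΔQ/ΔP)(P̄/Q̄) = (274/-14.51)(35.74/721.0).

-0.94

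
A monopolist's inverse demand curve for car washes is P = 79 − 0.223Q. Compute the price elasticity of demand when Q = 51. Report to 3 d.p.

At Q = 51, P = 79 − 0.223(51) = 67.63.
dP/dQ = −0.223, so dQ/dP = 1/(−0.223) = -4.484.
ε = (dQ/dP)(P/Q) = (-4.484)(67.63/51).

-5.946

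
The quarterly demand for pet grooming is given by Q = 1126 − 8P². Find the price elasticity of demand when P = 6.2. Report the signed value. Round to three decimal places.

At P = 6.2, Q = 818.480.
dQ/dP = −16P = -99.200.
ε = (dQ/dP)(P/Q) = (-99.200)(6.2/818.480).
|ε| < 1, so demand is inelastic at this price.

-0.751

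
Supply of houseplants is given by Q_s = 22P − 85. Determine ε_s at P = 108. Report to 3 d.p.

1.037

At P = 108, Q_s = 2291.
dQ_s/dP = 22.
ε_s = (dQ_s/dP)(P/Q_s) = (22)(108/2291).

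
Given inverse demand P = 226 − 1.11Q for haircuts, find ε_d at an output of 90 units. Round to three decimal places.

At Q = 90, P = 226 − 1.11(90) = 126.10.
dP/dQ = −1.11, so dQ/dP = 1/(−1.11) = -0.901.
ε = (dQ/dP)(P/Q) = (-0.901)(126.10/90).

-1.262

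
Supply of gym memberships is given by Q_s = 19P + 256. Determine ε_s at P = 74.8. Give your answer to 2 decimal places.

0.85

At P = 74.8, Q_s = 1677.20.
dQ_s/dP = 19.
ε_s = (dQ_s/dP)(P/Q_s) = (19)(74.8/1677.20).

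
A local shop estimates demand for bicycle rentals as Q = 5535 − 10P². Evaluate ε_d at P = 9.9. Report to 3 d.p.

-0.430

At P = 9.9, Q = 4554.900.
dQ/dP = −20P = -198.
ε = (dQ/dP)(P/Q) = (-198)(9.9/4554.900).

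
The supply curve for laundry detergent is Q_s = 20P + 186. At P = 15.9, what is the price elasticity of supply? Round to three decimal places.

At P = 15.9, Q_s = 504.
dQ_s/dP = 20.
ε_s = (dQ_s/dP)(P/Q_s) = (20)(15.9/504).

0.631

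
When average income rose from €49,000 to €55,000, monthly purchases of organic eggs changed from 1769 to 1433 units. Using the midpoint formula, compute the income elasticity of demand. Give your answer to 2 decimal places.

ΔQ = -336, ΔI = 6000. Midpoints: Ī = 52,000, Q̄ = 1601.0.
ε_I = (ΔQ/ΔI)(Ī/Q̄) = (-336/6000)(52000/1601.0).

-1.82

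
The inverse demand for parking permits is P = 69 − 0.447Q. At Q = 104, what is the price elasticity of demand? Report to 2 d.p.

-0.48

At Q = 104, P = 69 − 0.447(104) = 22.51.
dP/dQ = −0.447, so dQ/dP = 1/(−0.447) = -2.237.
ε = (dQ/dP)(P/Q) = (-2.237)(22.51/104).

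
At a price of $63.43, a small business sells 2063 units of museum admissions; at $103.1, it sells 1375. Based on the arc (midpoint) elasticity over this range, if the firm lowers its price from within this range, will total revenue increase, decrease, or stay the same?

Arc ε = (-688/39.67)(83.27/1719.0) ≈ -0.840.
|ε| = 0.84 < 1, so demand is inelastic. A price cut therefore reduces total revenue.

decrease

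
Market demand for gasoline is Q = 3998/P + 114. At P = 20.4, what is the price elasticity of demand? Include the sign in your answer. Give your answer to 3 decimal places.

At P = 20.4, Q = 309.980.
dQ/dP = −3998/P² = -9.607.
ε = (dQ/dP)(P/Q) = (-9.607)(20.4/309.980).
|ε| < 1, so demand is inelastic at this price.

-0.632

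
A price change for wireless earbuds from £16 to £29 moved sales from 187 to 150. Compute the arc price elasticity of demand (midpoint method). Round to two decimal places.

ΔQ = 150 − 187 = -37; ΔP = 29 − 16 = 13.
Midpoints: P̄ = 22.50, Q̄ = 168.5.
ε = (ΔQ/ΔP)(P̄/Q̄) = (-37/13)(22.50/168.5).

-0.38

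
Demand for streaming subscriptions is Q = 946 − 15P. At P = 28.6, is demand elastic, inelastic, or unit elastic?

inelastic

Q = 517, dQ/dP = -15.
ε = (dQ/dP)(P/Q) ≈ -0.830.
|ε| = 0.83 < 1.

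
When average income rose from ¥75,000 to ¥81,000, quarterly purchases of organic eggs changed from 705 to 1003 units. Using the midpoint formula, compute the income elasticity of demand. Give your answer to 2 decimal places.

ΔQ = 298, ΔI = 6000. Midpoints: Ī = 78,000, Q̄ = 854.0.
ε_I = (ΔQ/ΔI)(Ī/Q̄) = (298/6000)(78000/854.0).
ε_I > 0, so the good is normal.

4.54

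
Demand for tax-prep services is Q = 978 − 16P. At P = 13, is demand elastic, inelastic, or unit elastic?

inelastic

Q = 770, dQ/dP = -16.
ε = (dQ/dP)(P/Q) ≈ -0.270.
|ε| = 0.27 < 1.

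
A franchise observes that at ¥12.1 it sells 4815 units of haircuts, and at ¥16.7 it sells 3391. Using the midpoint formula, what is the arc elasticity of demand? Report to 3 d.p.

-1.086

ΔQ = 3391 − 4815 = -1424; ΔP = 16.7 − 12.1 = 4.6.
Midpoints: P̄ = 14.40, Q̄ = 4103.0.
ε = (ΔQ/ΔP)(P̄/Q̄) = (-1424/4.6)(14.40/4103.0).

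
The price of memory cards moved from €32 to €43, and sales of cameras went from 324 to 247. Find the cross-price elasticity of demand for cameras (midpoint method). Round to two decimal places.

ΔQ_x = 247 − 324 = -77; ΔP_y = 43 − 32 = 11.
Midpoints: P̄_y = 37.50, Q̄_x = 285.5.
ε_xy = (ΔQ_x/ΔP_y)(P̄_y/Q̄_x) = (-77/11)(37.50/285.5).

-0.92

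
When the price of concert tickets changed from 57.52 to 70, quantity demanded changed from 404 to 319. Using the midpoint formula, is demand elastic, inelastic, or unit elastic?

Arc ε ≈ -1.201.
|ε| = 1.20 > 1.

elastic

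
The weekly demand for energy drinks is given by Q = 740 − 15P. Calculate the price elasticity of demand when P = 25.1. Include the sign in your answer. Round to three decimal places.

At P = 25.1, Q = 363.500.
dQ/dP = −15.
ε = (dQ/dP)(P/Q) = (-15)(25.1/363.500).

-1.036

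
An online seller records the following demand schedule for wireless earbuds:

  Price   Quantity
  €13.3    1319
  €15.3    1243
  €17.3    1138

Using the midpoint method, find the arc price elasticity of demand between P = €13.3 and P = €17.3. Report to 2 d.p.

At P = 13.3, Q = 1319; at P = 17.3, Q = 1138.
ΔQ = -181, ΔP = 4.0. Midpoints: P̄ = 15.30, Q̄ = 1228.5.
ε = (ΔQ/ΔP)(P̄/Q̄) = (-181/4.0)(15.30/1228.5).

-0.56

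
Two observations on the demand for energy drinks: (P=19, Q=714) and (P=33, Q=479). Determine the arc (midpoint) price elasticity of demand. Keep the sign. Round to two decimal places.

-0.73

ΔQ = 479 − 714 = -235; ΔP = 33 − 19 = 14.
Midpoints: P̄ = 26.00, Q̄ = 596.5.
ε = (ΔQ/ΔP)(P̄/Q̄) = (-235/14)(26.00/596.5).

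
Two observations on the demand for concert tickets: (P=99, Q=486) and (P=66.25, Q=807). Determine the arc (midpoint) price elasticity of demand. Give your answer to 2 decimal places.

-1.25

ΔQ = 807 − 486 = 321; ΔP = 66.25 − 99 = -32.75.
Midpoints: P̄ = 82.62, Q̄ = 646.5.
ε = (ΔQ/ΔP)(P̄/Q̄) = (321/-32.75)(82.62/646.5).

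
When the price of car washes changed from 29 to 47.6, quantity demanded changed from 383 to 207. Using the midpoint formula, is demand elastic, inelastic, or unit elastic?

Arc ε ≈ -1.229.
|ε| = 1.23 > 1.

elastic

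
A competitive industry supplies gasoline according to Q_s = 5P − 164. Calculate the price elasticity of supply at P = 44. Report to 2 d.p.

At P = 44, Q_s = 56.
dQ_s/dP = 5.
ε_s = (dQ_s/dP)(P/Q_s) = (5)(44/56).

3.93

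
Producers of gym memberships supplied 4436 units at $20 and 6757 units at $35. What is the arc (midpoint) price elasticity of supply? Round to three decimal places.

0.760

ΔQ = 6757 − 4436 = 2321; ΔP = 35 − 20 = 15.
Midpoints: P̄ = 27.50, Q̄ = 5596.5.
ε_s = (ΔQ/ΔP)(P̄/Q̄) = (2321/15)(27.50/5596.5).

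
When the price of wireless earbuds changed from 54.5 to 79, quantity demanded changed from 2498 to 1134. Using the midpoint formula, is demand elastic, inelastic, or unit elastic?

Arc ε ≈ -2.046.
|ε| = 2.05 > 1.

elastic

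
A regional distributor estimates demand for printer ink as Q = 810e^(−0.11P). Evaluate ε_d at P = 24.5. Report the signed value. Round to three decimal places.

-2.695

At P = 24.5, Q = 54.709.
dQ/dP = −0.11·810e^(−0.11P) = −0.11Q = -6.018.
ε = (dQ/dP)(P/Q) = (-6.018)(24.5/54.709).
|ε| > 1, so demand is elastic at this price.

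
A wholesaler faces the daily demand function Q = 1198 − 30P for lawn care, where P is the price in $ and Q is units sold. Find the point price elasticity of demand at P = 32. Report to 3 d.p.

-4.034

At P = 32, Q = 238.
dQ/dP = −30.
ε = (dQ/dP)(P/Q) = (-30)(32/238).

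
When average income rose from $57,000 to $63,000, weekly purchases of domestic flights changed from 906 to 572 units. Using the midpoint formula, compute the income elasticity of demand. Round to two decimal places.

-4.52

ΔQ = -334, ΔI = 6000. Midpoints: Ī = 60,000, Q̄ = 739.0.
ε_I = (ΔQ/ΔI)(Ī/Q̄) = (-334/6000)(60000/739.0).
ε_I < 0, so the good is inferior.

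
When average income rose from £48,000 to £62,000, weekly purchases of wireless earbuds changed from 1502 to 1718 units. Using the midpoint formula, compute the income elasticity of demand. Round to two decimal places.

ΔQ = 216, ΔI = 14000. Midpoints: Ī = 55,000, Q̄ = 1610.0.
ε_I = (ΔQ/ΔI)(Ī/Q̄) = (216/14000)(55000/1610.0).

0.53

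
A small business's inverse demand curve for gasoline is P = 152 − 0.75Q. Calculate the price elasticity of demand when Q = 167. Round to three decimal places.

-0.214

At Q = 167, P = 152 − 0.75(167) = 26.75.
dP/dQ = −0.75, so dQ/dP = 1/(−0.75) = -1.333.
ε = (dQ/dP)(P/Q) = (-1.333)(26.75/167).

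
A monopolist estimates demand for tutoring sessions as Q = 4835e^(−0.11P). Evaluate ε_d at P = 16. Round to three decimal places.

At P = 16, Q = 831.837.
dQ/dP = −0.11·4835e^(−0.11P) = −0.11Q = -91.502.
ε = (dQ/dP)(P/Q) = (-91.502)(16/831.837).

-1.760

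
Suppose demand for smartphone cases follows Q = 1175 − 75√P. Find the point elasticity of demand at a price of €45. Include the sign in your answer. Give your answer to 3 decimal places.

At P = 45, Q = 671.885.
dQ/dP = −75/(2√P) = -5.590.
ε = (dQ/dP)(P/Q) = (-5.590)(45/671.885).

-0.374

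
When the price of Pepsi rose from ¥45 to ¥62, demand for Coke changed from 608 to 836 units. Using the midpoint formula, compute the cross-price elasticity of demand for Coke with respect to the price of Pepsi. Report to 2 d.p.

0.99

ΔQ_x = 836 − 608 = 228; ΔP_y = 62 − 45 = 17.
Midpoints: P̄_y = 53.50, Q̄_x = 722.0.
ε_xy = (ΔQ_x/ΔP_y)(P̄_y/Q̄_x) = (228/17)(53.50/722.0).
ε_xy > 0, so the goods are substitutes.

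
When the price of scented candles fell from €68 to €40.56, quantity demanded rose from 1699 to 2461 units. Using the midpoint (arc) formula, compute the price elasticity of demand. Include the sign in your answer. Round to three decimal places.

ΔQ = 2461 − 1699 = 762; ΔP = 40.56 − 68 = -27.44.
Midpoints: P̄ = 54.28, Q̄ = 2080.0.
ε = (ΔQ/ΔP)(P̄/Q̄) = (762/-27.44)(54.28/2080.0).

-0.725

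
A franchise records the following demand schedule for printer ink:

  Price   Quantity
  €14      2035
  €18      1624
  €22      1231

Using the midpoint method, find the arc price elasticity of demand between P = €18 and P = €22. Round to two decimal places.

At P = 18, Q = 1624; at P = 22, Q = 1231.
ΔQ = -393, ΔP = 4. Midpoints: P̄ = 20.00, Q̄ = 1427.5.
ε = (ΔQ/ΔP)(P̄/Q̄) = (-393/4)(20.00/1427.5).

-1.38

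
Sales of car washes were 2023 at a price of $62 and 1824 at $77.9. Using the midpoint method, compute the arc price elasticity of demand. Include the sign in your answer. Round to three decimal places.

-0.455

ΔQ = 1824 − 2023 = -199; ΔP = 77.9 − 62 = 15.9.
Midpoints: P̄ = 69.95, Q̄ = 1923.5.
ε = (ΔQ/ΔP)(P̄/Q̄) = (-199/15.9)(69.95/1923.5).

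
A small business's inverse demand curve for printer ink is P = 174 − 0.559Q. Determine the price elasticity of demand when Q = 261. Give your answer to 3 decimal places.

At Q = 261, P = 174 − 0.559(261) = 28.10.
dP/dQ = −0.559, so dQ/dP = 1/(−0.559) = -1.789.
ε = (dQ/dP)(P/Q) = (-1.789)(28.10/261).

-0.193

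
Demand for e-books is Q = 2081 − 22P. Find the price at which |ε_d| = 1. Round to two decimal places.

47.30

For linear demand Q = a − bP, ε = −bP/(a − bP). |ε| = 1 when bP = a − bP, i.e. P = a/(2b).
P = 2081/(2·22) = 2081/44 = 47.2955.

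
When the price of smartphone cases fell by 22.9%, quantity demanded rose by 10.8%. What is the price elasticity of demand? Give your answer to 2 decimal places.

ε = %ΔQ / %ΔP = (10.8)/(-22.9) = -0.472.

-0.47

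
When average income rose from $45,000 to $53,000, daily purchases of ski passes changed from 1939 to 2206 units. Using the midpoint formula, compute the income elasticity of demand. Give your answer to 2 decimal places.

ΔQ = 267, ΔI = 8000. Midpoints: Ī = 49,000, Q̄ = 2072.5.
ε_I = (ΔQ/ΔI)(Ī/Q̄) = (267/8000)(49000/2072.5).

0.79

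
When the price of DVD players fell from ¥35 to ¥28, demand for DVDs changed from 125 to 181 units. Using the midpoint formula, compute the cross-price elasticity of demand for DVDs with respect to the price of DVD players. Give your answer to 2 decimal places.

-1.65

ΔQ_x = 181 − 125 = 56; ΔP_y = 28 − 35 = -7.
Midpoints: P̄_y = 31.50, Q̄_x = 153.0.
ε_xy = (ΔQ_x/ΔP_y)(P̄_y/Q̄_x) = (56/-7)(31.50/153.0).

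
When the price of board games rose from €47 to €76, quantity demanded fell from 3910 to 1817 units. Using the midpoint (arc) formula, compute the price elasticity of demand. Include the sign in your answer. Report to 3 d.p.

ΔQ = 1817 − 3910 = -2093; ΔP = 76 − 47 = 29.
Midpoints: P̄ = 61.50, Q̄ = 2863.5.
ε = (ΔQ/ΔP)(P̄/Q̄) = (-2093/29)(61.50/2863.5).

-1.550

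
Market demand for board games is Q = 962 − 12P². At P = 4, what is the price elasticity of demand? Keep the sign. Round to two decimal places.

-0.50

At P = 4, Q = 770.
dQ/dP = −24P = -96.
ε = (dQ/dP)(P/Q) = (-96)(4/770).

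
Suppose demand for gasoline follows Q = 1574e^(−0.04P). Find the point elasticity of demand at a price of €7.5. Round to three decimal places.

At P = 7.5, Q = 1166.048.
dQ/dP = −0.04·1574e^(−0.04P) = −0.04Q = -46.642.
ε = (dQ/dP)(P/Q) = (-46.642)(7.5/1166.048).

-0.300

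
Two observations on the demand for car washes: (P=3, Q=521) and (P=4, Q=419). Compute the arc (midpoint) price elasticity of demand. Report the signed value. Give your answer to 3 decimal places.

-0.760

ΔQ = 419 − 521 = -102; ΔP = 4 − 3 = 1.
Midpoints: P̄ = 3.50, Q̄ = 470.0.
ε = (ΔQ/ΔP)(P̄/Q̄) = (-102/1)(3.50/470.0).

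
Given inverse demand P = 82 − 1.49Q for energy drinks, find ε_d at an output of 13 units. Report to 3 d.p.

At Q = 13, P = 82 − 1.49(13) = 62.63.
dP/dQ = −1.49, so dQ/dP = 1/(−1.49) = -0.671.
ε = (dQ/dP)(P/Q) = (-0.671)(62.63/13).

-3.233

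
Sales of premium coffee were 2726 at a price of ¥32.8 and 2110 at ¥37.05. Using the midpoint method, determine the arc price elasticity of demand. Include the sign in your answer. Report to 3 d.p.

ΔQ = 2110 − 2726 = -616; ΔP = 37.05 − 32.8 = 4.25.
Midpoints: P̄ = 34.92, Q̄ = 2418.0.
ε = (ΔQ/ΔP)(P̄/Q̄) = (-616/4.25)(34.92/2418.0).

-2.093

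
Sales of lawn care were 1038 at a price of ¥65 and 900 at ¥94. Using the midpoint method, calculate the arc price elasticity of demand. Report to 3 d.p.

ΔQ = 900 − 1038 = -138; ΔP = 94 − 65 = 29.
Midpoints: P̄ = 79.50, Q̄ = 969.0.
ε = (ΔQ/ΔP)(P̄/Q̄) = (-138/29)(79.50/969.0).

-0.390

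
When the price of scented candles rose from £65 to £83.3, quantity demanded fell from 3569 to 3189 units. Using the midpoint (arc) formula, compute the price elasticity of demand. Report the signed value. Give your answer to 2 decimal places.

-0.46

ΔQ = 3189 − 3569 = -380; ΔP = 83.3 − 65 = 18.3.
Midpoints: P̄ = 74.15, Q̄ = 3379.0.
ε = (ΔQ/ΔP)(P̄/Q̄) = (-380/18.3)(74.15/3379.0).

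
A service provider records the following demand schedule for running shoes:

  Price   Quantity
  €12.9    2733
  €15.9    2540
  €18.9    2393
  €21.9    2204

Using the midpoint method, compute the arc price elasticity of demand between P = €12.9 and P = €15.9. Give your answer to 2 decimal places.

At P = 12.9, Q = 2733; at P = 15.9, Q = 2540.
ΔQ = -193, ΔP = 3.0. Midpoints: P̄ = 14.40, Q̄ = 2636.5.
ε = (ΔQ/ΔP)(P̄/Q̄) = (-193/3.0)(14.40/2636.5).

-0.35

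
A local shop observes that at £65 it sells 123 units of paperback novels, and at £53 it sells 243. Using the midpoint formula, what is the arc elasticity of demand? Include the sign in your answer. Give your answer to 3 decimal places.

-3.224

ΔQ = 243 − 123 = 120; ΔP = 53 − 65 = -12.
Midpoints: P̄ = 59.00, Q̄ = 183.0.
ε = (ΔQ/ΔP)(P̄/Q̄) = (120/-12)(59.00/183.0).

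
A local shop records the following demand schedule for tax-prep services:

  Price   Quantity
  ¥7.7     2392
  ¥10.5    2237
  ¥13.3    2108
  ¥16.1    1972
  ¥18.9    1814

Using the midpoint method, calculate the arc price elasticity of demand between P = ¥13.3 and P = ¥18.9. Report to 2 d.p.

-0.43

At P = 13.3, Q = 2108; at P = 18.9, Q = 1814.
ΔQ = -294, ΔP = 5.6. Midpoints: P̄ = 16.10, Q̄ = 1961.0.
ε = (ΔQ/ΔP)(P̄/Q̄) = (-294/5.6)(16.10/1961.0).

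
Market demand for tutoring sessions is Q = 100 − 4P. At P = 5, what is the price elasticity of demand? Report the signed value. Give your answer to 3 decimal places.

At P = 5, Q = 80.
dQ/dP = −4.
ε = (dQ/dP)(P/Q) = (-4)(5/80).

-0.250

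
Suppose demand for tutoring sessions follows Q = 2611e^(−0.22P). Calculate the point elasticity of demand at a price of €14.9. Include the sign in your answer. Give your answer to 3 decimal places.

At P = 14.9, Q = 98.444.
dQ/dP = −0.22·2611e^(−0.22P) = −0.22Q = -21.658.
ε = (dQ/dP)(P/Q) = (-21.658)(14.9/98.444).

-3.278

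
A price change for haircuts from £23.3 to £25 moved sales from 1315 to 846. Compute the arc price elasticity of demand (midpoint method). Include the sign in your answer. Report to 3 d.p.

-6.166

ΔQ = 846 − 1315 = -469; ΔP = 25 − 23.3 = 1.7.
Midpoints: P̄ = 24.15, Q̄ = 1080.5.
ε = (ΔQ/ΔP)(P̄/Q̄) = (-469/1.7)(24.15/1080.5).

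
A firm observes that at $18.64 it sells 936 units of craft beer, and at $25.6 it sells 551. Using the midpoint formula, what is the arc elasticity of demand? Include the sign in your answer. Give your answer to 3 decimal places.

ΔQ = 551 − 936 = -385; ΔP = 25.6 − 18.64 = 6.96.
Midpoints: P̄ = 22.12, Q̄ = 743.5.
ε = (ΔQ/ΔP)(P̄/Q̄) = (-385/6.96)(22.12/743.5).

-1.646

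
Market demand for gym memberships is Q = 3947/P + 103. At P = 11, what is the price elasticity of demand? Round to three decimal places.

At P = 11, Q = 461.818.
dQ/dP = −3947/P² = -32.620.
ε = (dQ/dP)(P/Q) = (-32.620)(11/461.818).
|ε| < 1, so demand is inelastic at this price.

-0.777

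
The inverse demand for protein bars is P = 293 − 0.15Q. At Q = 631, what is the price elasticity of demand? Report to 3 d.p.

At Q = 631, P = 293 − 0.15(631) = 198.35.
dP/dQ = −0.15, so dQ/dP = 1/(−0.15) = -6.667.
ε = (dQ/dP)(P/Q) = (-6.667)(198.35/631).

-2.096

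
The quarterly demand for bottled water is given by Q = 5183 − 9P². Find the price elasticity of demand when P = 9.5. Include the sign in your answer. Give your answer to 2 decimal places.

At P = 9.5, Q = 4370.750.
dQ/dP = −18P = -171.
ε = (dQ/dP)(P/Q) = (-171)(9.5/4370.750).

-0.37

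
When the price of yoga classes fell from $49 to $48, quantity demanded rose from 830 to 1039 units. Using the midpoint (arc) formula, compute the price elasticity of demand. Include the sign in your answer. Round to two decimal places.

-10.85

ΔQ = 1039 − 830 = 209; ΔP = 48 − 49 = -1.
Midpoints: P̄ = 48.50, Q̄ = 934.5.
ε = (ΔQ/ΔP)(P̄/Q̄) = (209/-1)(48.50/934.5).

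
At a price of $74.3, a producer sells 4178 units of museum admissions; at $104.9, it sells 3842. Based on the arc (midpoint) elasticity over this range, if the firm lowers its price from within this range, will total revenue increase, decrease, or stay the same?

decrease

Arc ε = (-336/30.6)(89.60/4010.0) ≈ -0.245.
|ε| = 0.25 < 1, so demand is inelastic. A price cut therefore reduces total revenue.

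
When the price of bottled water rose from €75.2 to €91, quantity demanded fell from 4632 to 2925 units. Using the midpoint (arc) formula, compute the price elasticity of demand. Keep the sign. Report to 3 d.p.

ΔQ = 2925 − 4632 = -1707; ΔP = 91 − 75.2 = 15.8.
Midpoints: P̄ = 83.10, Q̄ = 3778.5.
ε = (ΔQ/ΔP)(P̄/Q̄) = (-1707/15.8)(83.10/3778.5).

-2.376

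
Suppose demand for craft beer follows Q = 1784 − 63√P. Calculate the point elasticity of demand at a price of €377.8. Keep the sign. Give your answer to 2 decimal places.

-1.09

At P = 377.8, Q = 559.464.
dQ/dP = −63/(2√P) = -1.621.
ε = (dQ/dP)(P/Q) = (-1.621)(377.8/559.464).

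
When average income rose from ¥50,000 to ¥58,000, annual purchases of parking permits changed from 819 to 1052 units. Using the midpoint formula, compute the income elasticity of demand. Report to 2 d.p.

ΔQ = 233, ΔI = 8000. Midpoints: Ī = 54,000, Q̄ = 935.5.
ε_I = (ΔQ/ΔI)(Ī/Q̄) = (233/8000)(54000/935.5).
ε_I > 0, so the good is normal.

1.68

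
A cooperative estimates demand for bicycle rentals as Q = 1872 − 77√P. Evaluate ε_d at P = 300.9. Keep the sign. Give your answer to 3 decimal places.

At P = 300.9, Q = 536.322.
dQ/dP = −77/(2√P) = -2.219.
ε = (dQ/dP)(P/Q) = (-2.219)(300.9/536.322).
|ε| > 1, so demand is elastic at this price.

-1.245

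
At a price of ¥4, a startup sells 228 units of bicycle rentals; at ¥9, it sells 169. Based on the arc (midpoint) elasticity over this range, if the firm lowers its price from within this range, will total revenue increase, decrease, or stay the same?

decrease

Arc ε = (-59/5)(6.50/198.5) ≈ -0.386.
|ε| = 0.39 < 1, so demand is inelastic. A price cut therefore reduces total revenue.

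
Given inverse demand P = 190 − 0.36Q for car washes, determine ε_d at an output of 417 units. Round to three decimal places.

At Q = 417, P = 190 − 0.36(417) = 39.88.
dP/dQ = −0.36, so dQ/dP = 1/(−0.36) = -2.778.
ε = (dQ/dP)(P/Q) = (-2.778)(39.88/417).

-0.266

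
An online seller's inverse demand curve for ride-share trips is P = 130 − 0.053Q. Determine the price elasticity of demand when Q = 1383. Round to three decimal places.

-0.774

At Q = 1383, P = 130 − 0.053(1383) = 56.70.
dP/dQ = −0.053, so dQ/dP = 1/(−0.053) = -18.868.
ε = (dQ/dP)(P/Q) = (-18.868)(56.70/1383).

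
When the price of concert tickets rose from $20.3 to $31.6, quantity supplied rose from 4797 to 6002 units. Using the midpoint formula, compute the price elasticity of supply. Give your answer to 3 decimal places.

ΔQ = 6002 − 4797 = 1205; ΔP = 31.6 − 20.3 = 11.3.
Midpoints: P̄ = 25.95, Q̄ = 5399.5.
ε_s = (ΔQ/ΔP)(P̄/Q̄) = (1205/11.3)(25.95/5399.5).

0.512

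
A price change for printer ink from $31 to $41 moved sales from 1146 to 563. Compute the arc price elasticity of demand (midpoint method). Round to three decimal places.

-2.456

ΔQ = 563 − 1146 = -583; ΔP = 41 − 31 = 10.
Midpoints: P̄ = 36.00, Q̄ = 854.5.
ε = (ΔQ/ΔP)(P̄/Q̄) = (-583/10)(36.00/854.5).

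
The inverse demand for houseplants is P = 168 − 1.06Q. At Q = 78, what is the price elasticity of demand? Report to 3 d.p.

-1.032

At Q = 78, P = 168 − 1.06(78) = 85.32.
dP/dQ = −1.06, so dQ/dP = 1/(−1.06) = -0.943.
ε = (dQ/dP)(P/Q) = (-0.943)(85.32/78).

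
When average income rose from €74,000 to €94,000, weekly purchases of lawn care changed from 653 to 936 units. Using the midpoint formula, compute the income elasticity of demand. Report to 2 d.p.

1.50

ΔQ = 283, ΔI = 20000. Midpoints: Ī = 84,000, Q̄ = 794.5.
ε_I = (ΔQ/ΔI)(Ī/Q̄) = (283/20000)(84000/794.5).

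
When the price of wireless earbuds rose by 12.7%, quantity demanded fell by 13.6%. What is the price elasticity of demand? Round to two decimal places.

-1.07

ε = %ΔQ / %ΔP = (-13.6)/(12.7) = -1.071.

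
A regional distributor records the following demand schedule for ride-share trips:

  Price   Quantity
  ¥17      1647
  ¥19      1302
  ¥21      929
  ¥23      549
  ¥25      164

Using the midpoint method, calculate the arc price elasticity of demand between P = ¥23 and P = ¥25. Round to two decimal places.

-12.96

At P = 23, Q = 549; at P = 25, Q = 164.
ΔQ = -385, ΔP = 2. Midpoints: P̄ = 24.00, Q̄ = 356.5.
ε = (ΔQ/ΔP)(P̄/Q̄) = (-385/2)(24.00/356.5).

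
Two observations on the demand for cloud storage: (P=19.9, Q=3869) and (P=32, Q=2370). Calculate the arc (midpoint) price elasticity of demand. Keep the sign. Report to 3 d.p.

ΔQ = 2370 − 3869 = -1499; ΔP = 32 − 19.9 = 12.1.
Midpoints: P̄ = 25.95, Q̄ = 3119.5.
ε = (ΔQ/ΔP)(P̄/Q̄) = (-1499/12.1)(25.95/3119.5).

-1.031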